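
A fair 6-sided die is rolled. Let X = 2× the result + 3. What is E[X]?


E[die] = (1+6)/2 = 7/2
E[X] = 2×7/2 + 3 = 10

E[X] = 10


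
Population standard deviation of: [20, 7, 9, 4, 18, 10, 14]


Mean = 82/7
  (20-82/7)²=3364/49
  (7-82/7)²=1089/49
  (9-82/7)²=361/49
  (4-82/7)²=2916/49
  (18-82/7)²=1936/49
  (10-82/7)²=144/49
  (14-82/7)²=256/49
Σ(x-μ)² = 1438/7
σ² = (1438/7)/7 = 1438/49

σ = √(1438/49) ≈ 5.4173


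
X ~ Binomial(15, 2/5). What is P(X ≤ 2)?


P(X ≤ 2) = Σ P(X=i) for i=0..2
P(X=0) = 14348907/30517578125
P(X=1) = 28697814/6103515625
P(X=2) = 133923132/6103515625
Sum = 827453637/30517578125

P(X ≤ 2) = 827453637/30517578125 ≈ 2.71%


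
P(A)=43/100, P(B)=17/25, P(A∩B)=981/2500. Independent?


P(A)×P(B) = 731/2500
P(A∩B) = 981/2500
Not equal → NOT independent

No, not independent


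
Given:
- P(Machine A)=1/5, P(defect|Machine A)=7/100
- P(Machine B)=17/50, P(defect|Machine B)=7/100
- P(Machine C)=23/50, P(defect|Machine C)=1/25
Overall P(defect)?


P(B) = Σ P(B|Aᵢ)×P(Aᵢ)
  7/100×1/5 = 7/500
  7/100×17/50 = 119/5000
  1/25×23/50 = 23/1250
Sum = 281/5000

P(defect) = 281/5000 ≈ 5.62%


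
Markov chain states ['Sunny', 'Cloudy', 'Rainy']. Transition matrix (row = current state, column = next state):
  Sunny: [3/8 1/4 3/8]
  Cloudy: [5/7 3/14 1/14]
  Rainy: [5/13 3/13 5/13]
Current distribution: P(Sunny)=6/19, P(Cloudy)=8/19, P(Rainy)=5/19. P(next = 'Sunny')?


P(next=Sunny) = Σᵢ P(now=i)×P(i→Sunny)
= 6/19×3/8 + 8/19×5/7 + 5/19×5/13
= 9/76 + 40/133 + 25/247 = 3599/6916

P = 3599/6916 ≈ 0.5204


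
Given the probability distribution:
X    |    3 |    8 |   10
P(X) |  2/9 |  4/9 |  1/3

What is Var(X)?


E[X] = 68/9
E[X²] = 574/9
Var(X) = E[X²] - (E[X])² = 574/9 - 4624/81 = 542/81

Var(X) = 542/81 ≈ 6.6914


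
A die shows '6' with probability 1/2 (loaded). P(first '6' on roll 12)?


Geometric: P(X=12) = (1-p)^(k-1)×p = (1/2)^11×1/2 = 1/4096

P(X=12) = 1/4096 ≈ 0.02%


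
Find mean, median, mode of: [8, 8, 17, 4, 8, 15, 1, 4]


Sorted: [1, 4, 4, 8, 8, 8, 15, 17]
Mean = 65/8
Median = 8
Freq: {8: 3, 17: 1, 4: 2, 15: 1, 1: 1}
Mode: [8]

Mean=65/8, Median=8, Mode=8


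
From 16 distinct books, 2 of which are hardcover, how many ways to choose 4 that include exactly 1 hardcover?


Choose 1 of the 2 hardcovers and 3 of the other 14 books:
C(2,1)×C(14,3) = 2×364 = 728

728


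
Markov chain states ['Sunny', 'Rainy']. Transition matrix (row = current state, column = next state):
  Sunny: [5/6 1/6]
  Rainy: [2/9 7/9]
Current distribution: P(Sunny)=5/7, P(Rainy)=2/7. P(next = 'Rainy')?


P(next=Rainy) = Σᵢ P(now=i)×P(i→Rainy)
= 5/7×1/6 + 2/7×7/9
= 5/42 + 2/9 = 43/126

P = 43/126 ≈ 0.3413


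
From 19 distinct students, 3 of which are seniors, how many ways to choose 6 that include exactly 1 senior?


Choose 1 of the 3 seniors and 5 of the other 16 students:
C(3,1)×C(16,5) = 3×4368 = 13104

13104


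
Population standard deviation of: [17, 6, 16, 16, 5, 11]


Mean = 71/6
  (17-71/6)²=961/36
  (6-71/6)²=1225/36
  (16-71/6)²=625/36
  (16-71/6)²=625/36
  (5-71/6)²=1681/36
  (11-71/6)²=25/36
Σ(x-μ)² = 857/6
σ² = (857/6)/6 = 857/36

σ = √(857/36) ≈ 4.8791


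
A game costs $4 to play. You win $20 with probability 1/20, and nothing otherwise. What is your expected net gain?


E[gain] = (20-4)×1/20 + (-4)×19/20
= 4/5 - 19/5 = -3

Expected net gain = $-3 ≈ $-3.00


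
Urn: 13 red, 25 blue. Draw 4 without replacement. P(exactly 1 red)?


Hypergeometric: C(13,1)×C(25,3)/C(38,4)
= 13×2300/73815 = 5980/14763

P(X=1) = 5980/14763 ≈ 40.51%


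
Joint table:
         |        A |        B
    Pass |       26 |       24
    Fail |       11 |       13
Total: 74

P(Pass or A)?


P(Pass∨A) = P(Pass) + P(A) - P(Pass∧A)
= (50 + 37 - 26)/74 = 61/74

P = 61/74 ≈ 82.43%


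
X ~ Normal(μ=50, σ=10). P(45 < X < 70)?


z₁=(45-50)/10=-0.5, z₂=(70-50)/10=2.0
P = Φ(2.0) - Φ(-0.5) = 0.977250 - 0.308538 = 0.668712 ≈ 0.6687

P(45 < X < 70) ≈ 0.6687


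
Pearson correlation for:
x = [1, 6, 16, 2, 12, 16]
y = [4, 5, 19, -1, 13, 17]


n=6, Σx=53, Σy=57, Σxy=764, Σx²=697, Σy²=861
r = (6×764 - 53×57)/√((6×697 - 53²)(6×861 - 57²))
= 1563/√(1373×1917) = 1563/√2632041 ≈ 1563/1622.3566 ≈ 0.9634

r ≈ 0.9634


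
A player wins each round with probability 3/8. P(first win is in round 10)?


Geometric: P(X=10) = (1-p)^(k-1)×p = (5/8)^9×3/8 = 5859375/1073741824

P(X=10) = 5859375/1073741824 ≈ 0.55%


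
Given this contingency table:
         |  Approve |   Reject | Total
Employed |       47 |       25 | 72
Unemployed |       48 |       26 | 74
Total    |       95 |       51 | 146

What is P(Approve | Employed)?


P(Approve | Employed) = 47/(47+25) = 47/72

P(Approve|Employed) = 47/72 ≈ 65.28%


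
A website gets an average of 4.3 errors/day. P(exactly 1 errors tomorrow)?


Poisson(λ=4.3): P(X=1) = e^(-λ)×λ^k/k!
= e^(-4.3) × 4.3^1 / 1!
≈ 0.01356855901 × 4.3 / 1 ≈ 0.058345

P(X=1) ≈ 0.058345 ≈ 5.83%


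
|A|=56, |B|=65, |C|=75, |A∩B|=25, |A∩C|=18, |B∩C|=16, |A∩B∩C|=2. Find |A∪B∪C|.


|A∪B∪C| = 56+65+75-25-18-16+2 = 139

|A∪B∪C| = 139


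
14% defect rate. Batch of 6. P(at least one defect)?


P(all good) = (43/50)^6 = 6321363049/15625000000
P(≥1 defect) = 9303636951/15625000000

P = 9303636951/15625000000 ≈ 59.54%


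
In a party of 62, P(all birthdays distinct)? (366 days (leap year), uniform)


P(all different) = Π(366-i)/366 for i=0..61
= (366/366)×(365/366)×...×(305/366)
= 0.004156

P ≈ 0.0042 ≈ 0.42%


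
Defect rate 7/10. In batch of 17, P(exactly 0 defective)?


Binomial: P(X=0) = C(17,0)×p^0×(1-p)^17
= 1 × 1 × 129140163/100000000000000000 = 129140163/100000000000000000

P(X=0) = 129140163/100000000000000000 ≈ 0.00%


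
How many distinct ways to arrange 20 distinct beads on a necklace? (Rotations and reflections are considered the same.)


Free circular arrangements: rotations and reflections both identified.
(n-1)!/2 = 19!/2 = 121645100408832000/2 = 60822550204416000

60822550204416000


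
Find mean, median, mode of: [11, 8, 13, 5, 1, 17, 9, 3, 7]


Sorted: [1, 3, 5, 7, 8, 9, 11, 13, 17]
Mean = 74/9
Median = 8
Freq: {11: 1, 8: 1, 13: 1, 5: 1, 1: 1, 17: 1, 9: 1, 3: 1, 7: 1}
Mode: No mode

Mean=74/9, Median=8, Mode=No mode


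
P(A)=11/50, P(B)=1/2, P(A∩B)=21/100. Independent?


P(A)×P(B) = 11/100
P(A∩B) = 21/100
Not equal → NOT independent

No, not independent


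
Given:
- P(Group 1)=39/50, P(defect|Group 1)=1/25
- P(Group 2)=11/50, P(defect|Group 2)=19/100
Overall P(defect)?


P(B) = Σ P(B|Aᵢ)×P(Aᵢ)
  1/25×39/50 = 39/1250
  19/100×11/50 = 209/5000
Sum = 73/1000

P(defect) = 73/1000 ≈ 7.30%


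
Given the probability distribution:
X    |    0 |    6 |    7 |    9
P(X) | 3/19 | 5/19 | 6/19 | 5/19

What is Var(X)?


E[X] = 117/19
E[X²] = 879/19
Var(X) = E[X²] - (E[X])² = 879/19 - 13689/361 = 3012/361

Var(X) = 3012/361 ≈ 8.3435


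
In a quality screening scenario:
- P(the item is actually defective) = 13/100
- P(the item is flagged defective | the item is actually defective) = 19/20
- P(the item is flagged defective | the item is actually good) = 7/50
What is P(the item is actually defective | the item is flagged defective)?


Using Bayes' theorem:
P(A|B) = P(B|A)·P(A) / P(B)

P(the item is flagged defective) = 19/20 × 13/100 + 7/50 × 87/100
= 247/2000 + 609/5000 = 2453/10000

P(the item is actually defective|the item is flagged defective) = (247/2000) / (2453/10000) = 1235/2453

P(the item is actually defective|the item is flagged defective) = 1235/2453 ≈ 50.35%


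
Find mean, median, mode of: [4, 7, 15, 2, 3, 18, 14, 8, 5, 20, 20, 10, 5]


Sorted: [2, 3, 4, 5, 5, 7, 8, 10, 14, 15, 18, 20, 20]
Mean = 131/13
Median = 8
Freq: {4: 1, 7: 1, 15: 1, 2: 1, 3: 1, 18: 1, 14: 1, 8: 1, 5: 2, 20: 2, 10: 1}
Mode: [5, 20]

Mean=131/13, Median=8, Mode=[5, 20]


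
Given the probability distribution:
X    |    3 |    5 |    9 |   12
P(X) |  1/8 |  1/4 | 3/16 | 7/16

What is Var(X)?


E[X] = 137/16
E[X²] = 1369/16
Var(X) = E[X²] - (E[X])² = 1369/16 - 18769/256 = 3135/256

Var(X) = 3135/256 ≈ 12.2461


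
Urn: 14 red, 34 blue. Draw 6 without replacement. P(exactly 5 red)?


Hypergeometric: C(14,5)×C(34,1)/C(48,6)
= 2002×34/12271512 = 1547/278898

P(X=5) = 1547/278898 ≈ 0.55%


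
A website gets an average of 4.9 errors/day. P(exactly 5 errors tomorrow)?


Poisson(λ=4.9): P(X=5) = e^(-λ)×λ^k/k!
= e^(-4.9) × 4.9^5 / 5!
≈ 0.007446583071 × 2824.75249 / 120 ≈ 0.175290

P(X=5) ≈ 0.175290 ≈ 17.53%


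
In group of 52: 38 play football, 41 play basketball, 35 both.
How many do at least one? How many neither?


|A∪B| = 38+41-35 = 44
Neither = 52-44 = 8

At least one: 44; Neither: 8


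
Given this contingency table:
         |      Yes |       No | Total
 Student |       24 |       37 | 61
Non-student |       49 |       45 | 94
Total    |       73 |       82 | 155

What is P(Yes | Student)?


P(Yes | Student) = 24/(24+37) = 24/61

P(Yes|Student) = 24/61 ≈ 39.34%


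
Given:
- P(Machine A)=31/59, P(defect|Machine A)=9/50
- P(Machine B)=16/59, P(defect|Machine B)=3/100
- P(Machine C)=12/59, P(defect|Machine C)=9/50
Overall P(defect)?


P(B) = Σ P(B|Aᵢ)×P(Aᵢ)
  9/50×31/59 = 279/2950
  3/100×16/59 = 12/1475
  9/50×12/59 = 54/1475
Sum = 411/2950

P(defect) = 411/2950 ≈ 13.93%


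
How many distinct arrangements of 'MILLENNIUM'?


Letters: 10, freq: {'M': 2, 'I': 2, 'L': 2, 'E': 1, 'N': 2, 'U': 1}
10!/(2!×2!×2!×1!×2!×1!) = 3628800/16 = 226800

226800


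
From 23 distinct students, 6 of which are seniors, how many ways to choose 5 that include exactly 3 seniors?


Choose 3 of the 6 seniors and 2 of the other 17 students:
C(6,3)×C(17,2) = 20×136 = 2720

2720


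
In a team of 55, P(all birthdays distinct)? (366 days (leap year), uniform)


P(all different) = Π(366-i)/366 for i=0..54
= (366/366)×(365/366)×...×(312/366)
= 0.013909

P ≈ 0.0139 ≈ 1.39%


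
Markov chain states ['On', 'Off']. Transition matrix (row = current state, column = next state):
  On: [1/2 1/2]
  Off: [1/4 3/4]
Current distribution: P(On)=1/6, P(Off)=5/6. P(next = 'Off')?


P(next=Off) = Σᵢ P(now=i)×P(i→Off)
= 1/6×1/2 + 5/6×3/4
= 1/12 + 5/8 = 17/24

P = 17/24 ≈ 0.7083


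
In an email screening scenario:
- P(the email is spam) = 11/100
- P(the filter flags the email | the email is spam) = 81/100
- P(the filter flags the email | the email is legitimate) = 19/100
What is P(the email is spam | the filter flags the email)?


Using Bayes' theorem:
P(A|B) = P(B|A)·P(A) / P(B)

P(the filter flags the email) = 81/100 × 11/100 + 19/100 × 89/100
= 891/10000 + 1691/10000 = 1291/5000

P(the email is spam|the filter flags the email) = (891/10000) / (1291/5000) = 891/2582

P(the email is spam|the filter flags the email) = 891/2582 ≈ 34.51%


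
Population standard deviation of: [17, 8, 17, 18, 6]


Mean = 66/5
  (17-66/5)²=361/25
  (8-66/5)²=676/25
  (17-66/5)²=361/25
  (18-66/5)²=576/25
  (6-66/5)²=1296/25
Σ(x-μ)² = 654/5
σ² = (654/5)/5 = 654/25

σ = √(654/25) ≈ 5.1147


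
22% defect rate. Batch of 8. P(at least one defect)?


P(all good) = (39/50)^8 = 5352009260481/39062500000000
P(≥1 defect) = 33710490739519/39062500000000

P = 33710490739519/39062500000000 ≈ 86.30%


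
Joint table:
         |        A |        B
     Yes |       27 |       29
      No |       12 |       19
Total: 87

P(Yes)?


P(Yes) = (27+29)/87 = 56/87

P(Yes) = 56/87 ≈ 64.37%


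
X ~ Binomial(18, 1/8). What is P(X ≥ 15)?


P(X ≥ 15) = Σ P(X=i) for i=15..18
P(X=15) = 17493/1125899906842624
P(X=16) = 7497/18014398509481984
P(X=17) = 63/9007199254740992
P(X=18) = 1/18014398509481984
Sum = 35939/2251799813685248

P(X ≥ 15) = 35939/2251799813685248 ≈ 0.00%


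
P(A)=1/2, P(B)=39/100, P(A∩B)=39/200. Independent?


P(A)×P(B) = 39/200
P(A∩B) = 39/200
Equal ✓ → Independent

Yes, independent


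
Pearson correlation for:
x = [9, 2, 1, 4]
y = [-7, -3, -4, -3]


n=4, Σx=16, Σy=-17, Σxy=-85, Σx²=102, Σy²=83
r = (4×(-85) - 16×(-17))/√((4×102 - 16²)(4×83 - (-17)²))
= -68/√(152×43) = -68/√6536 ≈ -68/80.8455 ≈ -0.8411

r ≈ -0.8411


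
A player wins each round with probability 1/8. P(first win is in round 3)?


Geometric: P(X=3) = (1-p)^(k-1)×p = (7/8)^2×1/8 = 49/512

P(X=3) = 49/512 ≈ 9.57%


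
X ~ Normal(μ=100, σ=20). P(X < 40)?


z = (40-100)/20 = -3.0
P(Z < -3.0) = 0.0013

P(X < 40) ≈ 0.0013


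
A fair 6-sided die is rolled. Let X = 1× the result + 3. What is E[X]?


E[die] = (1+6)/2 = 7/2
E[X] = 1×7/2 + 3 = 13/2

E[X] = 13/2


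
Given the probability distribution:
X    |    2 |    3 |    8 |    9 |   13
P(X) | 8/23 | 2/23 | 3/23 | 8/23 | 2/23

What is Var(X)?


E[X] = 144/23
E[X²] = 1228/23
Var(X) = E[X²] - (E[X])² = 1228/23 - 20736/529 = 7508/529

Var(X) = 7508/529 ≈ 14.1928


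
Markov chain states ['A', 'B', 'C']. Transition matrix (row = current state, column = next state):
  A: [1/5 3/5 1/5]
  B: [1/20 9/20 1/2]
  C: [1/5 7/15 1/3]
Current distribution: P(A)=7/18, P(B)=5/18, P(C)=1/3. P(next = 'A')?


P(next=A) = Σᵢ P(now=i)×P(i→A)
= 7/18×1/5 + 5/18×1/20 + 1/3×1/5
= 7/90 + 1/72 + 1/15 = 19/120

P = 19/120 ≈ 0.1583


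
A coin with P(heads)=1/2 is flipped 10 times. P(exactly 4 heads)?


Binomial: P(X=4) = C(10,4)×p^4×(1-p)^6
= 210 × 1/16 × 1/64 = 105/512

P(X=4) = 105/512 ≈ 20.51%


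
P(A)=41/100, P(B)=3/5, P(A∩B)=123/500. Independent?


P(A)×P(B) = 123/500
P(A∩B) = 123/500
Equal ✓ → Independent

Yes, independent


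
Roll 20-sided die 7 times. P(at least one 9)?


P(no 9)^7 = (19/20)^7 = 893871739/1280000000
P(≥1) = 1 - 893871739/1280000000 = 386128261/1280000000

P = 386128261/1280000000 ≈ 30.17%


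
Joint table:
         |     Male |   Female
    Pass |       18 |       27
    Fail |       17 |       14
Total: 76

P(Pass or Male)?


P(Pass∨Male) = P(Pass) + P(Male) - P(Pass∧Male)
= (45 + 35 - 18)/76 = 62/76 = 31/38

P = 31/38 ≈ 81.58%


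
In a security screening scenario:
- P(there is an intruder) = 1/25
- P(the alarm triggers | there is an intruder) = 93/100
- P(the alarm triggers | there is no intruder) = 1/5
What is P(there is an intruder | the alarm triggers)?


Using Bayes' theorem:
P(A|B) = P(B|A)·P(A) / P(B)

P(the alarm triggers) = 93/100 × 1/25 + 1/5 × 24/25
= 93/2500 + 24/125 = 573/2500

P(there is an intruder|the alarm triggers) = (93/2500) / (573/2500) = 31/191

P(there is an intruder|the alarm triggers) = 31/191 ≈ 16.23%


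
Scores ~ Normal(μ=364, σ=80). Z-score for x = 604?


z = (x - μ)/σ = (604 - 364)/80 = 3.0

z = 3.0


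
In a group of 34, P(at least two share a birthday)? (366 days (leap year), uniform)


P(all different) = Π(366-i)/366 for i=0..33
= 0.205601
P(match) = 1 - 0.205601 = 0.794399

P ≈ 0.7944 ≈ 79.44%


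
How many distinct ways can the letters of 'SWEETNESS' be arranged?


Letters: 9, freq: {'S': 3, 'W': 1, 'E': 3, 'T': 1, 'N': 1}
9!/(3!×1!×3!×1!×1!) = 362880/36 = 10080

10080


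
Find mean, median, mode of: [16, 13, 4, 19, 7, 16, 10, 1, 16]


Sorted: [1, 4, 7, 10, 13, 16, 16, 16, 19]
Mean = 102/9 = 34/3
Median = 13
Freq: {16: 3, 13: 1, 4: 1, 19: 1, 7: 1, 10: 1, 1: 1}
Mode: [16]

Mean=34/3, Median=13, Mode=16


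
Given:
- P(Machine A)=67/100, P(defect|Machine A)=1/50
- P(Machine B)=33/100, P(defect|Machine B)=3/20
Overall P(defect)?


P(B) = Σ P(B|Aᵢ)×P(Aᵢ)
  1/50×67/100 = 67/5000
  3/20×33/100 = 99/2000
Sum = 629/10000

P(defect) = 629/10000 ≈ 6.29%


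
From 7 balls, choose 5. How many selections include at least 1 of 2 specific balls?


Complement: C(7,5) - C(5,5) = 21 - 1 = 20

20


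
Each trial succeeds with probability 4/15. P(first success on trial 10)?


Geometric: P(X=10) = (1-p)^(k-1)×p = (11/15)^9×4/15 = 9431790764/576650390625

P(X=10) = 9431790764/576650390625 ≈ 1.64%


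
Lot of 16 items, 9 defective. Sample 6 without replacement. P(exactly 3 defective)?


Hypergeometric: C(9,3)×C(7,3)/C(16,6)
= 84×35/8008 = 105/286

P(X=3) = 105/286 ≈ 36.71%


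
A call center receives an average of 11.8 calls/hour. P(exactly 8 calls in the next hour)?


Poisson(λ=11.8): P(X=8) = e^(-λ)×λ^k/k!
= e^(-11.8) × 11.8^8 / 8!
≈ 7.504557915e-06 × 375885920.267 / 40320 ≈ 0.069962

P(X=8) ≈ 0.069962 ≈ 7.00%


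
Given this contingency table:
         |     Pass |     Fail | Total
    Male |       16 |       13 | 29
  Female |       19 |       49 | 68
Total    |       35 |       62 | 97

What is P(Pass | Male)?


P(Pass | Male) = 16/(16+13) = 16/29

P(Pass|Male) = 16/29 ≈ 55.17%


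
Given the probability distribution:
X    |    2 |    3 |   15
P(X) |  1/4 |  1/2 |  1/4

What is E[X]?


E[X] = Σ x·P(X=x)
= (2)×(1/4) + (3)×(1/2) + (15)×(1/4)
= 23/4

E[X] = 23/4


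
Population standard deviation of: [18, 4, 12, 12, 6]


Mean = 52/5
  (18-52/5)²=1444/25
  (4-52/5)²=1024/25
  (12-52/5)²=64/25
  (12-52/5)²=64/25
  (6-52/5)²=484/25
Σ(x-μ)² = 616/5
σ² = (616/5)/5 = 616/25

σ = √(616/25) ≈ 4.9639


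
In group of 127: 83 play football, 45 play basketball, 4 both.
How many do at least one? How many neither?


|A∪B| = 83+45-4 = 124
Neither = 127-124 = 3

At least one: 124; Neither: 3


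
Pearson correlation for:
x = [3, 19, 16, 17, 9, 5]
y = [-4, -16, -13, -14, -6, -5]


n=6, Σx=69, Σy=-58, Σxy=-841, Σx²=1021, Σy²=698
r = (6×(-841) - 69×(-58))/√((6×1021 - 69²)(6×698 - (-58)²))
= -1044/√(1365×824) = -1044/√1124760 ≈ -1044/1060.5470 ≈ -0.9844

r ≈ -0.9844


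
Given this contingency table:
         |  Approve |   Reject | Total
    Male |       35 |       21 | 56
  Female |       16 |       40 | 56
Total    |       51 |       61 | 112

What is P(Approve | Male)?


P(Approve | Male) = 35/(35+21) = 35/56 = 5/8

P(Approve|Male) = 5/8 ≈ 62.50%


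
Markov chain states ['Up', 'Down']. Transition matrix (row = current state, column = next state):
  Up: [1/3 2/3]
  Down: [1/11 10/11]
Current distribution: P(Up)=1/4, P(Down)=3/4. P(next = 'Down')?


P(next=Down) = Σᵢ P(now=i)×P(i→Down)
= 1/4×2/3 + 3/4×10/11
= 1/6 + 15/22 = 28/33

P = 28/33 ≈ 0.8485


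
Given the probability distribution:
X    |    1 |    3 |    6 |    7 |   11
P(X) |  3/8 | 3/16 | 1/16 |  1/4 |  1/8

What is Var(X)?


E[X] = 71/16
E[X²] = 507/16
Var(X) = E[X²] - (E[X])² = 507/16 - 5041/256 = 3071/256

Var(X) = 3071/256 ≈ 11.9961


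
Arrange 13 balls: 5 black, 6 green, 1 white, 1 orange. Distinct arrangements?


13!/(5!×6!×1!×1!) = 72072

72072


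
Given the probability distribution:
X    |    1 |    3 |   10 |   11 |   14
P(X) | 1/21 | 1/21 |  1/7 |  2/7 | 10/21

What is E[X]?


E[X] = Σ x·P(X=x)
= (1)×(1/21) + (3)×(1/21) + (10)×(1/7) + (11)×(2/7) + (14)×(10/21)
= 80/7

E[X] = 80/7


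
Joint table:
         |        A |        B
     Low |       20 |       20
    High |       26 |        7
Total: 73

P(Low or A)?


P(Low∨A) = P(Low) + P(A) - P(Low∧A)
= (40 + 46 - 20)/73 = 66/73

P = 66/73 ≈ 90.41%


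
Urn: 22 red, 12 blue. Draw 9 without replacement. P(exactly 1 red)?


Hypergeometric: C(22,1)×C(12,8)/C(34,9)
= 22×495/52451256 = 165/794716

P(X=1) = 165/794716 ≈ 0.02%


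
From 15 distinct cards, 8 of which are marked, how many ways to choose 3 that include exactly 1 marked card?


Choose 1 of the 8 marked cards and 2 of the other 7 cards:
C(8,1)×C(7,2) = 8×21 = 168

168


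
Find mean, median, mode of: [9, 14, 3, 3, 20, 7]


Sorted: [3, 3, 7, 9, 14, 20]
Mean = 56/6 = 28/3
Median = 8
Freq: {9: 1, 14: 1, 3: 2, 20: 1, 7: 1}
Mode: [3]

Mean=28/3, Median=8, Mode=3


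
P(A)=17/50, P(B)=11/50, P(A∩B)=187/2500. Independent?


P(A)×P(B) = 187/2500
P(A∩B) = 187/2500
Equal ✓ → Independent

Yes, independent


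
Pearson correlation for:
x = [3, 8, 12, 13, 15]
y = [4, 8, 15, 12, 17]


n=5, Σx=51, Σy=56, Σxy=667, Σx²=611, Σy²=738
r = (5×667 - 51×56)/√((5×611 - 51²)(5×738 - 56²))
= 479/√(454×554) = 479/√251516 ≈ 479/501.5137 ≈ 0.9551

r ≈ 0.9551


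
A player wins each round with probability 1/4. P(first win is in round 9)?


Geometric: P(X=9) = (1-p)^(k-1)×p = (3/4)^8×1/4 = 6561/262144

P(X=9) = 6561/262144 ≈ 2.50%


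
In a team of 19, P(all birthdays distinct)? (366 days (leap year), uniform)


P(all different) = Π(366-i)/366 for i=0..18
= (366/366)×(365/366)×...×(348/366)
= 0.621705

P ≈ 0.6217 ≈ 62.17%


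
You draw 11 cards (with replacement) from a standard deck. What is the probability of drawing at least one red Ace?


P(not a red Ace) = 50/52 = 25/26
P(none in 11 draws) = (25/26)^11 = 2384185791015625/3670344486987776
P(≥1 red Ace) = 1 - 2384185791015625/3670344486987776 = 1286158695972151/3670344486987776

P = 1286158695972151/3670344486987776 ≈ 35.04%


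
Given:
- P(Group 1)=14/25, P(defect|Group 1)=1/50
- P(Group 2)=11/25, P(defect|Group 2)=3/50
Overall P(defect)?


P(B) = Σ P(B|Aᵢ)×P(Aᵢ)
  1/50×14/25 = 7/625
  3/50×11/25 = 33/1250
Sum = 47/1250

P(defect) = 47/1250 ≈ 3.76%


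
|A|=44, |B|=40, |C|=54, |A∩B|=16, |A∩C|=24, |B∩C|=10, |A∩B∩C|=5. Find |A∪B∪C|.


|A∪B∪C| = 44+40+54-16-24-10+5 = 93

|A∪B∪C| = 93


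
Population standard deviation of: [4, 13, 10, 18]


Mean = 45/4
  (4-45/4)²=841/16
  (13-45/4)²=49/16
  (10-45/4)²=25/16
  (18-45/4)²=729/16
Σ(x-μ)² = 411/4
σ² = (411/4)/4 = 411/16

σ = √(411/16) ≈ 5.0683


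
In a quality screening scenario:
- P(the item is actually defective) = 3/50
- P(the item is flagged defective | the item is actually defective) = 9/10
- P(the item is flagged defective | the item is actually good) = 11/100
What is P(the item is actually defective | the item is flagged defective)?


Using Bayes' theorem:
P(A|B) = P(B|A)·P(A) / P(B)

P(the item is flagged defective) = 9/10 × 3/50 + 11/100 × 47/50
= 27/500 + 517/5000 = 787/5000

P(the item is actually defective|the item is flagged defective) = (27/500) / (787/5000) = 270/787

P(the item is actually defective|the item is flagged defective) = 270/787 ≈ 34.31%


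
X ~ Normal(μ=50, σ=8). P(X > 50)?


z = (50-50)/8 = 0.0
P(X > 50) = 1 - P(Z ≤ 0.0) = 1 - 0.5000 = 0.5000

P(X > 50) ≈ 0.5000


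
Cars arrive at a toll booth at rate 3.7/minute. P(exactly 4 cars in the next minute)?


Poisson(λ=3.7): P(X=4) = e^(-λ)×λ^k/k!
= e^(-3.7) × 3.7^4 / 4!
≈ 0.02472352647 × 187.4161 / 24 ≈ 0.193066

P(X=4) ≈ 0.193066 ≈ 19.31%


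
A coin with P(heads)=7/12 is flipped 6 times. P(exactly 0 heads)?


Binomial: P(X=0) = C(6,0)×p^0×(1-p)^6
= 1 × 1 × 15625/2985984 = 15625/2985984

P(X=0) = 15625/2985984 ≈ 0.52%


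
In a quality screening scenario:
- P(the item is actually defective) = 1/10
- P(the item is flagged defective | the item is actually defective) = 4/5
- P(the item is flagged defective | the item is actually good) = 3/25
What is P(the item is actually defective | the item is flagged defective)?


Using Bayes' theorem:
P(A|B) = P(B|A)·P(A) / P(B)

P(the item is flagged defective) = 4/5 × 1/10 + 3/25 × 9/10
= 2/25 + 27/250 = 47/250

P(the item is actually defective|the item is flagged defective) = (2/25) / (47/250) = 20/47

P(the item is actually defective|the item is flagged defective) = 20/47 ≈ 42.55%


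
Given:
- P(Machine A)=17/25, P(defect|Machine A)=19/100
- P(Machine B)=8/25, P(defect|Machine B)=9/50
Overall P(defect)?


P(B) = Σ P(B|Aᵢ)×P(Aᵢ)
  19/100×17/25 = 323/2500
  9/50×8/25 = 36/625
Sum = 467/2500

P(defect) = 467/2500 ≈ 18.68%


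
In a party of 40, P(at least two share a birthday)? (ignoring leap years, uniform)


P(all different) = Π(365-i)/365 for i=0..39
= 0.108768
P(match) = 1 - 0.108768 = 0.891232

P ≈ 0.8912 ≈ 89.12%


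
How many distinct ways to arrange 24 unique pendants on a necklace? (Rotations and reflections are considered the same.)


Free circular arrangements: rotations and reflections both identified.
(n-1)!/2 = 23!/2 = 25852016738884976640000/2 = 12926008369442488320000

12926008369442488320000


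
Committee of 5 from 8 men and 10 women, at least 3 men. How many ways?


Count by #men:
  3M,2W: C(8,3)×C(10,2)=2520
  4M,1W: C(8,4)×C(10,1)=700
  5M,0W: C(8,5)×C(10,0)=56
Total = 3276

3276


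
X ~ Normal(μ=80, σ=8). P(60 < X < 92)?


z₁=(60-80)/8=-2.5, z₂=(92-80)/8=1.5
P = Φ(1.5) - Φ(-2.5) = 0.933193 - 0.006210 = 0.926983 ≈ 0.9270

P(60 < X < 92) ≈ 0.9270


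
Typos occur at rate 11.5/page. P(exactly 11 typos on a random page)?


Poisson(λ=11.5): P(X=11) = e^(-λ)×λ^k/k!
= e^(-11.5) × 11.5^11 / 11!
≈ 1.01300936e-05 × 465239139606 / 39916800 ≈ 0.118068

P(X=11) ≈ 0.118068 ≈ 11.81%


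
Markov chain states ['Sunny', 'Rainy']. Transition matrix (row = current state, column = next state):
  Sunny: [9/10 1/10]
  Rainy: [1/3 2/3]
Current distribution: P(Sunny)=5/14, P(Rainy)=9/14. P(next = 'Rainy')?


P(next=Rainy) = Σᵢ P(now=i)×P(i→Rainy)
= 5/14×1/10 + 9/14×2/3
= 1/28 + 3/7 = 13/28

P = 13/28 ≈ 0.4643


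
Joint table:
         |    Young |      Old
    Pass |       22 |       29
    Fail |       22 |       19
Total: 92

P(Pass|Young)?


P(Pass|Young) = 22/(22+22) = 22/44 = 1/2

P = 1/2 ≈ 50.00%


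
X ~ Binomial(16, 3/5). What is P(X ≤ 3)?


P(X ≤ 3) = Σ P(X=i) for i=0..3
P(X=0) = 65536/152587890625
P(X=1) = 1572864/152587890625
P(X=2) = 3538944/30517578125
P(X=3) = 24772608/30517578125
Sum = 28639232/30517578125

P(X ≤ 3) = 28639232/30517578125 ≈ 0.09%


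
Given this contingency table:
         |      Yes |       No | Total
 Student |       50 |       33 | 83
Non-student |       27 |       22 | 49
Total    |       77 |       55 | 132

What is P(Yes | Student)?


P(Yes | Student) = 50/(50+33) = 50/83

P(Yes|Student) = 50/83 ≈ 60.24%


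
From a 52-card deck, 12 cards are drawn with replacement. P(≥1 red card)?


P(not a red card) = 26/52 = 1/2
P(none in 12 draws) = (1/2)^12 = 1/4096
P(≥1 red card) = 1 - 1/4096 = 4095/4096

P = 4095/4096 ≈ 99.98%


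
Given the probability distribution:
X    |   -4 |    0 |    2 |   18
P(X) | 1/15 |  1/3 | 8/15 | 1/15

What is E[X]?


E[X] = Σ x·P(X=x)
= (-4)×(1/15) + (0)×(1/3) + (2)×(8/15) + (18)×(1/15)
= 2

E[X] = 2


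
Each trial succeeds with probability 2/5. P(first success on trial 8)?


Geometric: P(X=8) = (1-p)^(k-1)×p = (3/5)^7×2/5 = 4374/390625

P(X=8) = 4374/390625 ≈ 1.12%


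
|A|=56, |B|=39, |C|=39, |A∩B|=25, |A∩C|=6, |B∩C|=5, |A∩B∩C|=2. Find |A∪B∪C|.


|A∪B∪C| = 56+39+39-25-6-5+2 = 100

|A∪B∪C| = 100


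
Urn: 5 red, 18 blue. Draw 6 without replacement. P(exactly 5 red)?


Hypergeometric: C(5,5)×C(18,1)/C(23,6)
= 1×18/100947 = 6/33649

P(X=5) = 6/33649 ≈ 0.02%


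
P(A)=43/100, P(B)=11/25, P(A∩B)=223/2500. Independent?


P(A)×P(B) = 473/2500
P(A∩B) = 223/2500
Not equal → NOT independent

No, not independent


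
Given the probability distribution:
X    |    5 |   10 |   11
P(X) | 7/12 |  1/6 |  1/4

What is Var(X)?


E[X] = 22/3
E[X²] = 123/2
Var(X) = E[X²] - (E[X])² = 123/2 - 484/9 = 139/18

Var(X) = 139/18 ≈ 7.7222


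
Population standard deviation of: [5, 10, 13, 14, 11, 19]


Mean = 72/6 = 12
  (5-12)²=49
  (10-12)²=4
  (13-12)²=1
  (14-12)²=4
  (11-12)²=1
  (19-12)²=49
Σ(x-μ)² = 108
σ² = 108/6 = 18

σ = √(18) ≈ 4.2426


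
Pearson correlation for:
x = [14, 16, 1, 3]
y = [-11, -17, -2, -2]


n=4, Σx=34, Σy=-32, Σxy=-434, Σx²=462, Σy²=418
r = (4×(-434) - 34×(-32))/√((4×462 - 34²)(4×418 - (-32)²))
= -648/√(692×648) = -648/√448416 ≈ -648/669.6387 ≈ -0.9677

r ≈ -0.9677


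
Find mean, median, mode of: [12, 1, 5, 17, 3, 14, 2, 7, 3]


Sorted: [1, 2, 3, 3, 5, 7, 12, 14, 17]
Mean = 64/9
Median = 5
Freq: {12: 1, 1: 1, 5: 1, 17: 1, 3: 2, 14: 1, 2: 1, 7: 1}
Mode: [3]

Mean=64/9, Median=5, Mode=3


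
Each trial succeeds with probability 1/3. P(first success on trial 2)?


Geometric: P(X=2) = (1-p)^(k-1)×p = (2/3)^1×1/3 = 2/9

P(X=2) = 2/9 ≈ 22.22%


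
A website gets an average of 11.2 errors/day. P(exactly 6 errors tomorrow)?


Poisson(λ=11.2): P(X=6) = e^(-λ)×λ^k/k!
= e^(-11.2) × 11.2^6 / 6!
≈ 1.367419607e-05 × 1973822.68518 / 720 ≈ 0.037487

P(X=6) ≈ 0.037487 ≈ 3.75%


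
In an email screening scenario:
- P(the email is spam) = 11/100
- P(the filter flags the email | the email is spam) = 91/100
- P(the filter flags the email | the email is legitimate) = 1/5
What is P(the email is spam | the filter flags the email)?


Using Bayes' theorem:
P(A|B) = P(B|A)·P(A) / P(B)

P(the filter flags the email) = 91/100 × 11/100 + 1/5 × 89/100
= 1001/10000 + 89/500 = 2781/10000

P(the email is spam|the filter flags the email) = (1001/10000) / (2781/10000) = 1001/2781

P(the email is spam|the filter flags the email) = 1001/2781 ≈ 35.99%


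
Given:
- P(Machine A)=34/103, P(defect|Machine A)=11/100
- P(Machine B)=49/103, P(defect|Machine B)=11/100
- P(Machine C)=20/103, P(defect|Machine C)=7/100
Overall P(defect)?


P(B) = Σ P(B|Aᵢ)×P(Aᵢ)
  11/100×34/103 = 187/5150
  11/100×49/103 = 539/10300
  7/100×20/103 = 7/515
Sum = 1053/10300

P(defect) = 1053/10300 ≈ 10.22%


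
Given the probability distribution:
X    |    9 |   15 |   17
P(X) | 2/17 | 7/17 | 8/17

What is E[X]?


E[X] = Σ x·P(X=x)
= (9)×(2/17) + (15)×(7/17) + (17)×(8/17)
= 259/17

E[X] = 259/17


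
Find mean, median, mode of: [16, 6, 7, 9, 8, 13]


Sorted: [6, 7, 8, 9, 13, 16]
Mean = 59/6
Median = 17/2
Freq: {16: 1, 6: 1, 7: 1, 9: 1, 8: 1, 13: 1}
Mode: No mode

Mean=59/6, Median=17/2, Mode=No mode


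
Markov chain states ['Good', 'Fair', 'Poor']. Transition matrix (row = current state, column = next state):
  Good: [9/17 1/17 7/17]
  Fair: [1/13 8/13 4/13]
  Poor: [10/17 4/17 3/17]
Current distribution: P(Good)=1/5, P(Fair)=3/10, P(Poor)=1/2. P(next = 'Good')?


P(next=Good) = Σᵢ P(now=i)×P(i→Good)
= 1/5×9/17 + 3/10×1/13 + 1/2×10/17
= 9/85 + 3/130 + 5/17 = 11/26

P = 11/26 ≈ 0.4231


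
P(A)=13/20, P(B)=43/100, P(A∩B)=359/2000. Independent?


P(A)×P(B) = 559/2000
P(A∩B) = 359/2000
Not equal → NOT independent

No, not independent


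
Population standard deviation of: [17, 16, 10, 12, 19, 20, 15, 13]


Mean = 122/8 = 61/4
  (17-61/4)²=49/16
  (16-61/4)²=9/16
  (10-61/4)²=441/16
  (12-61/4)²=169/16
  (19-61/4)²=225/16
  (20-61/4)²=361/16
  (15-61/4)²=1/16
  (13-61/4)²=81/16
Σ(x-μ)² = 167/2
σ² = (167/2)/8 = 167/16

σ = √(167/16) ≈ 3.2307


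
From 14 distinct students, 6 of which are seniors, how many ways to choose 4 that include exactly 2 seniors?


Choose 2 of the 6 seniors and 2 of the other 8 students:
C(6,2)×C(8,2) = 15×28 = 420

420


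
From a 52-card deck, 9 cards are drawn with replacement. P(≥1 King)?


P(not a King) = 48/52 = 12/13
P(none in 9 draws) = (12/13)^9 = 5159780352/10604499373
P(≥1 King) = 1 - 5159780352/10604499373 = 5444719021/10604499373

P = 5444719021/10604499373 ≈ 51.34%


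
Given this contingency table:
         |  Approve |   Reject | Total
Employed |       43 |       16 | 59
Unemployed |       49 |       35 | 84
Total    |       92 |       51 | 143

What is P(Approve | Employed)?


P(Approve | Employed) = 43/(43+16) = 43/59

P(Approve|Employed) = 43/59 ≈ 72.88%


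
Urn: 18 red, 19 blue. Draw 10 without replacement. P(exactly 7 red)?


Hypergeometric: C(18,7)×C(19,3)/C(37,10)
= 31824×969/348330136 = 226746/2561251

P(X=7) = 226746/2561251 ≈ 8.85%


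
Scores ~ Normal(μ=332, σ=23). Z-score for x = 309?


z = (x - μ)/σ = (309 - 332)/23 = -1.0

z = -1.0


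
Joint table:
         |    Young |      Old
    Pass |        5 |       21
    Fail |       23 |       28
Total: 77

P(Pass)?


P(Pass) = (5+21)/77 = 26/77

P(Pass) = 26/77 ≈ 33.77%


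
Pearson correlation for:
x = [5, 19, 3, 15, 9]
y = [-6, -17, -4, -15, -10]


n=5, Σx=51, Σy=-52, Σxy=-680, Σx²=701, Σy²=666
r = (5×(-680) - 51×(-52))/√((5×701 - 51²)(5×666 - (-52)²))
= -748/√(904×626) = -748/√565904 ≈ -748/752.2659 ≈ -0.9943

r ≈ -0.9943


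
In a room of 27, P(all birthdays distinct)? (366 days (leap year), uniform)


P(all different) = Π(366-i)/366 for i=0..26
= (366/366)×(365/366)×...×(340/366)
= 0.374173

P ≈ 0.3742 ≈ 37.42%


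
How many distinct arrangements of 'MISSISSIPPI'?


Letters: 11, freq: {'M': 1, 'I': 4, 'S': 4, 'P': 2}
11!/(1!×4!×4!×2!) = 39916800/1152 = 34650

34650


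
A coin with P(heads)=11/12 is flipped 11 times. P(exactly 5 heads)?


Binomial: P(X=5) = C(11,5)×p^5×(1-p)^6
= 462 × 161051/248832 × 1/2985984 = 12400927/123834728448

P(X=5) = 12400927/123834728448 ≈ 0.01%


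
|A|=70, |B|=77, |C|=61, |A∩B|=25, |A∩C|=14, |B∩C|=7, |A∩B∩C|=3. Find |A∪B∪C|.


|A∪B∪C| = 70+77+61-25-14-7+3 = 165

|A∪B∪C| = 165


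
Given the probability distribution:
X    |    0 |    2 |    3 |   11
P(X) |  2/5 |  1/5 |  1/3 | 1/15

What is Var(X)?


E[X] = 32/15
E[X²] = 178/15
Var(X) = E[X²] - (E[X])² = 178/15 - 1024/225 = 1646/225

Var(X) = 1646/225 ≈ 7.3156


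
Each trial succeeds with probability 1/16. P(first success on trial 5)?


Geometric: P(X=5) = (1-p)^(k-1)×p = (15/16)^4×1/16 = 50625/1048576

P(X=5) = 50625/1048576 ≈ 4.83%


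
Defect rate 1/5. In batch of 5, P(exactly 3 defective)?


Binomial: P(X=3) = C(5,3)×p^3×(1-p)^2
= 10 × 1/125 × 16/25 = 32/625

P(X=3) = 32/625 ≈ 5.12%


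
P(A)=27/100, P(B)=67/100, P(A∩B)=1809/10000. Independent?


P(A)×P(B) = 1809/10000
P(A∩B) = 1809/10000
Equal ✓ → Independent

Yes, independent


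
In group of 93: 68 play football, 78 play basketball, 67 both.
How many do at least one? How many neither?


|A∪B| = 68+78-67 = 79
Neither = 93-79 = 14

At least one: 79; Neither: 14


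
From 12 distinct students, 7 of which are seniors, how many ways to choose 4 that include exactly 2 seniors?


Choose 2 of the 7 seniors and 2 of the other 5 students:
C(7,2)×C(5,2) = 21×10 = 210

210


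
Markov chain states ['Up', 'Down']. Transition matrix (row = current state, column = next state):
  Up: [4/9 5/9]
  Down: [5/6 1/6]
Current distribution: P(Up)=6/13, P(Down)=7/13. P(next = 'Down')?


P(next=Down) = Σᵢ P(now=i)×P(i→Down)
= 6/13×5/9 + 7/13×1/6
= 10/39 + 7/78 = 9/26

P = 9/26 ≈ 0.3462


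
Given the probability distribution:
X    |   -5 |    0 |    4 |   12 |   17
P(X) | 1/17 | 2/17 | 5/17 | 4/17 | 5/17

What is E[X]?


E[X] = Σ x·P(X=x)
= (-5)×(1/17) + (0)×(2/17) + (4)×(5/17) + (12)×(4/17) + (17)×(5/17)
= 148/17

E[X] = 148/17


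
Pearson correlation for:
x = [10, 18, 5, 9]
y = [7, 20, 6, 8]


n=4, Σx=42, Σy=41, Σxy=532, Σx²=530, Σy²=549
r = (4×532 - 42×41)/√((4×530 - 42²)(4×549 - 41²))
= 406/√(356×515) = 406/√183340 ≈ 406/428.1822 ≈ 0.9482

r ≈ 0.9482


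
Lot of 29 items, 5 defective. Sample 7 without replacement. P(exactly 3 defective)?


Hypergeometric: C(5,3)×C(24,4)/C(29,7)
= 10×10626/1560780 = 77/1131

P(X=3) = 77/1131 ≈ 6.81%


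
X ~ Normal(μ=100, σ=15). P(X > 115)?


z = (115-100)/15 = 1.0
P(X > 115) = 1 - P(Z ≤ 1.0) = 1 - 0.8413 = 0.1587

P(X > 115) ≈ 0.1587


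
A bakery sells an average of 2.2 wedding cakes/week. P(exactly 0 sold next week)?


Poisson(λ=2.2): P(X=0) = e^(-λ)×λ^k/k!
= e^(-2.2) × 2.2^0 / 0!
≈ 0.1108031584 × 1 / 1 ≈ 0.110803

P(X=0) ≈ 0.110803 ≈ 11.08%


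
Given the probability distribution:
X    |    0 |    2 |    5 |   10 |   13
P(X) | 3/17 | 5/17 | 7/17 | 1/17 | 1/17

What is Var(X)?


E[X] = 4
E[X²] = 464/17
Var(X) = E[X²] - (E[X])² = 464/17 - 16 = 192/17

Var(X) = 192/17 ≈ 11.2941


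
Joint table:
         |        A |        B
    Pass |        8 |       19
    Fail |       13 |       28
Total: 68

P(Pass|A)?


P(Pass|A) = 8/(8+13) = 8/21

P = 8/21 ≈ 38.10%


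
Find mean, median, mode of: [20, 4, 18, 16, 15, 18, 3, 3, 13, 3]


Sorted: [3, 3, 3, 4, 13, 15, 16, 18, 18, 20]
Mean = 113/10
Median = 14
Freq: {20: 1, 4: 1, 18: 2, 16: 1, 15: 1, 3: 3, 13: 1}
Mode: [3]

Mean=113/10, Median=14, Mode=3


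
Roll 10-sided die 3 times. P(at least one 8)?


P(no 8)^3 = (9/10)^3 = 729/1000
P(≥1) = 1 - 729/1000 = 271/1000

P = 271/1000 ≈ 27.10%


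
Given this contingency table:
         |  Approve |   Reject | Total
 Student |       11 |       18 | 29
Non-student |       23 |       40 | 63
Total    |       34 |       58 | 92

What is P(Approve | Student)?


P(Approve | Student) = 11/(11+18) = 11/29

P(Approve|Student) = 11/29 ≈ 37.93%


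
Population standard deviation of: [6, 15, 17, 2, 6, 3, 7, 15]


Mean = 71/8
  (6-71/8)²=529/64
  (15-71/8)²=2401/64
  (17-71/8)²=4225/64
  (2-71/8)²=3025/64
  (6-71/8)²=529/64
  (3-71/8)²=2209/64
  (7-71/8)²=225/64
  (15-71/8)²=2401/64
Σ(x-μ)² = 1943/8
σ² = (1943/8)/8 = 1943/64

σ = √(1943/64) ≈ 5.5099


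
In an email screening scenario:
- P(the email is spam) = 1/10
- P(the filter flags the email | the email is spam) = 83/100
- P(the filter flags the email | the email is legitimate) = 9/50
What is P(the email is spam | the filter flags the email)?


Using Bayes' theorem:
P(A|B) = P(B|A)·P(A) / P(B)

P(the filter flags the email) = 83/100 × 1/10 + 9/50 × 9/10
= 83/1000 + 81/500 = 49/200

P(the email is spam|the filter flags the email) = (83/1000) / (49/200) = 83/245

P(the email is spam|the filter flags the email) = 83/245 ≈ 33.88%


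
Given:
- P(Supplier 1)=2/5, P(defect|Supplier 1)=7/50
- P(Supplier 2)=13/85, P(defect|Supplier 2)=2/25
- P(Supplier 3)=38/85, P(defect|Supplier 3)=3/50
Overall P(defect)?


P(B) = Σ P(B|Aᵢ)×P(Aᵢ)
  7/50×2/5 = 7/125
  2/25×13/85 = 26/2125
  3/50×38/85 = 57/2125
Sum = 202/2125

P(defect) = 202/2125 ≈ 9.51%


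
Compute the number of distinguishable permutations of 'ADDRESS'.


Letters: 7, freq: {'A': 1, 'D': 2, 'R': 1, 'E': 1, 'S': 2}
7!/(1!×2!×1!×1!×2!) = 5040/4 = 1260

1260


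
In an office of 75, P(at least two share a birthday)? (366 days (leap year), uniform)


P(all different) = Π(366-i)/366 for i=0..74
= 0.000287
P(match) = 1 - 0.000287 = 0.999713

P ≈ 0.9997 ≈ 99.97%


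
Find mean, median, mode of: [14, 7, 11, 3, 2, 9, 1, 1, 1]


Sorted: [1, 1, 1, 2, 3, 7, 9, 11, 14]
Mean = 49/9
Median = 3
Freq: {14: 1, 7: 1, 11: 1, 3: 1, 2: 1, 9: 1, 1: 3}
Mode: [1]

Mean=49/9, Median=3, Mode=1


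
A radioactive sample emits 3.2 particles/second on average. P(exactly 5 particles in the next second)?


Poisson(λ=3.2): P(X=5) = e^(-λ)×λ^k/k!
= e^(-3.2) × 3.2^5 / 5!
≈ 0.04076220398 × 335.54432 / 120 ≈ 0.113979

P(X=5) ≈ 0.113979 ≈ 11.40%


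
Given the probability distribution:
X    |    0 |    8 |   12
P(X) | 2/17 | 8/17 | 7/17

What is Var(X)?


E[X] = 148/17
E[X²] = 1520/17
Var(X) = E[X²] - (E[X])² = 1520/17 - 21904/289 = 3936/289

Var(X) = 3936/289 ≈ 13.6194


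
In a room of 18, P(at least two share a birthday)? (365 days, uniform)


P(all different) = Π(365-i)/365 for i=0..17
= 0.653089
P(match) = 1 - 0.653089 = 0.346911

P ≈ 0.3469 ≈ 34.69%


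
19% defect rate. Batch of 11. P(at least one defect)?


P(all good) = (81/100)^11 = 984770902183611232881/10000000000000000000000
P(≥1 defect) = 9015229097816388767119/10000000000000000000000

P = 9015229097816388767119/10000000000000000000000 ≈ 90.15%
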